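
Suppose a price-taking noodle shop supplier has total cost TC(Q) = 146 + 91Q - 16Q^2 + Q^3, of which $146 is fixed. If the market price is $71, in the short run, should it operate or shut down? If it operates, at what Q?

Produce at Q = 10

Variable cost is VC = 91Q - 16Q^2 + Q^3, so AVC = VC/Q = 91 - 16Q + Q^2 and MC = dTC/dQ = 91 - 32Q + 3Q^2.
AVC hits its minimum where MC = AVC, at Q = 8, giving min AVC = 91 - 16·8 + 8^2 = $27.
P = $71 exceeds min AVC = $27, so the firm stays open.
Set P = MC: 71 = 91 - 32Q + 3Q^2 → 20 - 32Q + 3Q^2 = 0. The roots are Q = 2/3 and Q = 10; the profit-maximizing output is on the rising part of MC, so Q* = 10.
Check: AVC at Q = 10 is $31 ≤ P, so revenue covers variable cost.
Profit = P·Q − TC = 71·10 − 456 = $254.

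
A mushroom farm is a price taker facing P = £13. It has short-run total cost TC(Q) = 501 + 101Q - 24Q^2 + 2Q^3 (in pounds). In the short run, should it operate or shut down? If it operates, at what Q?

Shut down

From TC, MC = TC'(Q) = 101 - 48Q + 6Q^2 and AVC = VC/Q = 101 - 24Q + 2Q^2.
AVC is minimized where dAVC/dQ = -24 + 4Q = 0, at Q = 6; min AVC = 101 - 24·6 + 2·6^2 = £29.
With P < min AVC (£13 < £29), every unit sold adds to the loss.
Best response: produce nothing and absorb the £501 fixed cost.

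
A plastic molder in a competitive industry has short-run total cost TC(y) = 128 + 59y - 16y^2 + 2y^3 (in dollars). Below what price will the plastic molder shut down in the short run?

$27 per unit

The firm shuts down when price falls below the minimum of average variable cost. AVC = VC/y = 59 - 16y + 2y^2.
dAVC/dy = -16 + 4y = 0 gives y = 4. min AVC = 59 - 16·4 + 2·4^2 = 27.
So the shutdown price is $27.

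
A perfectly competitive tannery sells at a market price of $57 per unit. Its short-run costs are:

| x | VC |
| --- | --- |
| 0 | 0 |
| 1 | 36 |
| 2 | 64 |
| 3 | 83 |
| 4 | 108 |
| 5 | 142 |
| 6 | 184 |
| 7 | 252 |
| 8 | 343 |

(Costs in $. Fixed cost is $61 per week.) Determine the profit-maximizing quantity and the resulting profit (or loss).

Tabulate TR − TC: x=0: -61; x=1: -40; x=2: -11; x=3: 27; x=4: 59; x=5: 82; x=6: 97; x=7: 86; x=8: 52.
Profit is maximized at x = 6. AVC there is 184/6 = $30.67 ≤ P, so producing beats shutting down (which would give -$61).

x = 6; profit = $97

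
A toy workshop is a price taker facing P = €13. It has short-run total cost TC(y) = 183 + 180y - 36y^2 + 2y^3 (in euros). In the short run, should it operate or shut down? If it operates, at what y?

Strip out fixed cost: VC = 180y - 36y^2 + 2y^3. Then AVC = 180 - 36y + 2y^2 and MC = 180 - 72y + 6y^2.
The AVC parabola has its vertex at y = 36/4 = 9, where AVC = 180 - 36·9 + 2·9^2 = €18.
P = €13 lies below min AVC = €18; no output level covers variable cost.
Shutting down limits the loss to fixed cost, €183.

Shut down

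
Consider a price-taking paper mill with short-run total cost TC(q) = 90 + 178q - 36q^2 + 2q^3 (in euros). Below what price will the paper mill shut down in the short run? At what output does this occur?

Short-run supply begins at min AVC. From VC = 178q - 36q^2 + 2q^3, AVC = 178 - 36q + 2q^2.
dAVC/dq = -36 + 4q = 0 gives q = 9. min AVC = 178 - 36·9 + 2·9^2 = 16.
For P < €16 the firm produces nothing.

€16 per unit, at q = 9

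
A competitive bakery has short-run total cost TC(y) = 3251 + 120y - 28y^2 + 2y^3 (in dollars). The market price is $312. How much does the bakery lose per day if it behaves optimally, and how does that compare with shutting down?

AVC = 120 - 28y + 2y^2; min AVC = $22 at y = 7. Since P = $312 ≥ min AVC, the firm produces.
With MC = 120 - 56y + 6y^2, P = MC on the upward-sloping part at y* = 12.
TR = 312·12 = 3744. TC = 3251 + 864 = 4115. Profit = 3744 − 4115 = -$371.
That loss of $371 beats the $3251 the firm would lose by shutting down; producing recovers $2880 of fixed cost.

Profit = -$371 at y = 12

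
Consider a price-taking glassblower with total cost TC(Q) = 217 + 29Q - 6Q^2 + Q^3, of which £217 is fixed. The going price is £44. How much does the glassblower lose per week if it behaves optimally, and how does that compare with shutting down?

AVC = 29 - 6Q + Q^2; min AVC = £20 at Q = 3. Since P = £44 ≥ min AVC, the firm produces.
MC = 29 - 12Q + 3Q^2. Setting P = MC and taking the root on the rising branch gives Q* = 5.
TR = 44·5 = 220. TC = 217 + 120 = 337. Profit = 220 − 337 = -£117.
That loss of £117 beats the £217 the firm would lose by shutting down; producing recovers £100 of fixed cost.

Profit = -£117 at Q = 5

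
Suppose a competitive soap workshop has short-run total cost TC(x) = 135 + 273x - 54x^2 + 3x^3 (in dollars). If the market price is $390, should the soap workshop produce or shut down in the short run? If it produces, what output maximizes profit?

From TC, MC = TC'(x) = 273 - 108x + 9x^2 and AVC = VC/x = 273 - 54x + 3x^2.
AVC is minimized where dAVC/dx = -54 + 6x = 0, at x = 9; min AVC = 273 - 54·9 + 3·9^2 = $30.
P = $390 exceeds min AVC = $30, so the firm stays open.
Set P = MC: 390 = 273 - 108x + 9x^2 → -117 - 108x + 9x^2 = 0. The roots are x = -1 and x = 13; the profit-maximizing output is on the rising part of MC, so x* = 13.
Check: AVC at x = 13 is $78 ≤ P, so revenue covers variable cost.
Profit = P·x − TC = 390·13 − 1149 = $3921.

Produce at x = 13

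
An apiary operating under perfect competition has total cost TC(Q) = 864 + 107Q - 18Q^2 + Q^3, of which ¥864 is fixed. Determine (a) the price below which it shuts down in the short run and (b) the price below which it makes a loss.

Shutdown price = min AVC. AVC = 107 - 18Q + Q^2, with vertex at Q = 9 and minimum ¥26.
ATC = 864/Q + 107 - 18Q + Q^2. Setting dATC/dQ = −864/Q^2 − 18 + 2Q = 0 gives Q = 12 (since 2·12^3 − 18·12^2 = 864).
min ATC = 864/12 + 107 − 18·12 + 12^2 = ¥107. That is the break-even price.
Between these two prices the firm operates at a loss; above ¥107 it earns a profit.

Shutdown price = ¥26; break-even price = ¥107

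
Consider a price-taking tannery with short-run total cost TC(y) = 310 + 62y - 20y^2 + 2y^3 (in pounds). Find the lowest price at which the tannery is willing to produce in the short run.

£12 per unit

Short-run supply begins at min AVC. From VC = 62y - 20y^2 + 2y^3, AVC = 62 - 20y + 2y^2.
At the minimum of AVC, MC = AVC. MC = 62 - 40y + 6y^2; setting MC = AVC gives 4y^2 - 20y = 0, so y = 5. min AVC = 12.
For P < £12 the firm produces nothing.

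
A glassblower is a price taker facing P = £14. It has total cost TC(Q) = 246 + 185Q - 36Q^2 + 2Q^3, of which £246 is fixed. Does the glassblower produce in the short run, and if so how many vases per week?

Shut down

Variable cost is VC = 185Q - 36Q^2 + 2Q^3, so AVC = VC/Q = 185 - 36Q + 2Q^2 and MC = dTC/dQ = 185 - 72Q + 6Q^2.
AVC hits its minimum where MC = AVC, at Q = 9, giving min AVC = 185 - 36·9 + 2·9^2 = £23.
P = £14 lies below min AVC = £23; no output level covers variable cost.
Shutting down limits the loss to fixed cost, £246.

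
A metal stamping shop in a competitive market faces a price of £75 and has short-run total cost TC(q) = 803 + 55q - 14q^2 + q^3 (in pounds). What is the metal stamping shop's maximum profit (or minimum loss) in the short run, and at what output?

Profit = -£203 at q = 10

AVC = 55 - 14q + q^2; min AVC = £6 at q = 7. Since P = £75 ≥ min AVC, the firm produces.
MC = 55 - 28q + 3q^2. Setting P = MC and taking the root on the rising branch gives q* = 10.
TR = 75·10 = 750. TC = 803 + 150 = 953. Profit = 750 − 953 = -£203.
Shutting down would mean losing the fixed cost of £803, so operating at a loss of £203 is better by £600.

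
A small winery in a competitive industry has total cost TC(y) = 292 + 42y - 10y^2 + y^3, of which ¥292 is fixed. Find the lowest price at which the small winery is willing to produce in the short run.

Short-run supply begins at min AVC. From VC = 42y - 10y^2 + y^3, AVC = 42 - 10y + y^2.
dAVC/dy = -10 + 2y = 0 gives y = 5. min AVC = 42 - 10·5 + 5^2 = 17.
For P < ¥17 the firm produces nothing.

¥17 per unit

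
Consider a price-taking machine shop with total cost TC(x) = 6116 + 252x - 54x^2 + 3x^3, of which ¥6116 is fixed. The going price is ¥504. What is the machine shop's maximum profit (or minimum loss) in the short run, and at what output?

AVC = 252 - 54x + 3x^2 has its minimum ¥9 at x = 9; price ¥504 clears that bar, so the firm operates.
With MC = 252 - 108x + 9x^2, P = MC on the upward-sloping part at x* = 14.
TR = 504·14 = 7056. TC = 6116 + 1176 = 7292. Profit = 7056 − 7292 = -¥236.
That loss of ¥236 beats the ¥6116 the firm would lose by shutting down; producing recovers ¥5880 of fixed cost.

Profit = -¥236 at x = 14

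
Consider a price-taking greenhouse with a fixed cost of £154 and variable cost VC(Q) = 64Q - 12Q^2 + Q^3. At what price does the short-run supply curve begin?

£28 per unit

Short-run supply begins at min AVC. From VC = 64Q - 12Q^2 + Q^3, AVC = 64 - 12Q + Q^2.
At the minimum of AVC, MC = AVC. MC = 64 - 24Q + 3Q^2; setting MC = AVC gives 2Q^2 - 12Q = 0, so Q = 6. min AVC = 28.
For P < £28 the firm produces nothing.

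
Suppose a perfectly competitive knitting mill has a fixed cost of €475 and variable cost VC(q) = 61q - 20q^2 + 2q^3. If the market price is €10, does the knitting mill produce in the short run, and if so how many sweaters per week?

Strip out fixed cost: VC = 61q - 20q^2 + 2q^3. Then AVC = 61 - 20q + 2q^2 and MC = 61 - 40q + 6q^2.
AVC hits its minimum where MC = AVC, at q = 5, giving min AVC = 61 - 20·5 + 2·5^2 = €11.
With P < min AVC (€10 < €11), every unit sold adds to the loss.
Shutting down limits the loss to fixed cost, €475.

Shut down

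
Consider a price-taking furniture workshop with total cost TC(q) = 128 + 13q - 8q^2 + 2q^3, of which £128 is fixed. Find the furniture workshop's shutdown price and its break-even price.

Shutdown price = £5; break-even price = £45

AVC = 13 - 8q + 2q^2; minimized at q = 2, giving min AVC = £5. That is the shutdown price.
ATC = 128/q + 13 - 8q + 2q^2. Setting dATC/dq = −128/q^2 − 8 + 4q = 0 gives q = 4 (since 4·4^3 − 8·4^2 = 128).
min ATC = 128/4 + 13 − 8·4 + 2·4^2 = £45. That is the break-even price.
Between these two prices the firm operates at a loss; above £45 it earns a profit.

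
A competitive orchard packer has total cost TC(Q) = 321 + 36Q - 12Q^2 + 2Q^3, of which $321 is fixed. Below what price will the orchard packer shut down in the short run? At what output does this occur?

Short-run supply begins at min AVC. From VC = 36Q - 12Q^2 + 2Q^3, AVC = 36 - 12Q + 2Q^2.
dAVC/dQ = -12 + 4Q = 0 gives Q = 3. min AVC = 36 - 12·3 + 2·3^2 = 18.
So the shutdown price is $18.

$18 per unit, at Q = 3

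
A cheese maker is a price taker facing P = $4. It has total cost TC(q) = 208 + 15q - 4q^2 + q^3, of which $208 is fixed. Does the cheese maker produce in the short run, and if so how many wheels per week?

From TC, MC = TC'(q) = 15 - 8q + 3q^2 and AVC = VC/q = 15 - 4q + q^2.
AVC hits its minimum where MC = AVC, at q = 2, giving min AVC = 15 - 4·2 + 2^2 = $11.
With P < min AVC ($4 < $11), every unit sold adds to the loss.
The firm minimizes its loss by shutting down and losing only its fixed cost of $208.

Shut down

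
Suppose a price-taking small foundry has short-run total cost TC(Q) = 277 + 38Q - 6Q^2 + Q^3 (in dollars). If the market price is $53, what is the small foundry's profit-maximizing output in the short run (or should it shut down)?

Produce at Q = 5

From TC, MC = TC'(Q) = 38 - 12Q + 3Q^2 and AVC = VC/Q = 38 - 6Q + Q^2.
AVC hits its minimum where MC = AVC, at Q = 3, giving min AVC = 38 - 6·3 + 3^2 = $29.
Because $53 ≥ $29, revenue can cover variable cost; the firm operates.
Set P = MC: 53 = 38 - 12Q + 3Q^2 → -15 - 12Q + 3Q^2 = 0. The roots are Q = -1 and Q = 5; the profit-maximizing output is on the rising part of MC, so Q* = 5.
Check: AVC at Q = 5 is $33 ≤ P, so revenue covers variable cost.
Profit = P·Q − TC = 53·5 − 442 = -$177, a loss, but smaller than the $277 fixed cost the firm would lose by shutting down.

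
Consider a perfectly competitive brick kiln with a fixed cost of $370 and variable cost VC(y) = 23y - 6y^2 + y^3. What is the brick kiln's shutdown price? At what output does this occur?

$14 per unit, at y = 3

Short-run supply begins at min AVC. From VC = 23y - 6y^2 + y^3, AVC = 23 - 6y + y^2.
dAVC/dy = -6 + 2y = 0 gives y = 3. min AVC = 23 - 6·3 + 3^2 = 14.
For P < $14 the firm produces nothing.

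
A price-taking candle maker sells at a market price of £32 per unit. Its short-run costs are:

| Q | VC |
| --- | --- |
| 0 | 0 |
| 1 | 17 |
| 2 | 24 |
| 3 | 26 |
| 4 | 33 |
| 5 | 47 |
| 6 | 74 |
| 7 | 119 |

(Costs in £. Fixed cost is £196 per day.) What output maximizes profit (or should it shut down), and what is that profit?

Compute π = P·Q − TC at each output: Q=0: -196; Q=1: -181; Q=2: -156; Q=3: -126; Q=4: -101; Q=5: -83; Q=6: -78; Q=7: -91.
Profit is maximized at Q = 6. AVC there is 74/6 = £12.33 ≤ P, so producing beats shutting down (which would give -£196).

Q = 6; profit = -£78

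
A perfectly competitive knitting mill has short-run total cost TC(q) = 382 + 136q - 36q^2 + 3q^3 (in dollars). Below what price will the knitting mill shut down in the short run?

The firm shuts down when price falls below the minimum of average variable cost. AVC = VC/q = 136 - 36q + 3q^2.
At the minimum of AVC, MC = AVC. MC = 136 - 72q + 9q^2; setting MC = AVC gives 6q^2 - 36q = 0, so q = 6. min AVC = 28.
For P < $28 the firm produces nothing.

$28 per unit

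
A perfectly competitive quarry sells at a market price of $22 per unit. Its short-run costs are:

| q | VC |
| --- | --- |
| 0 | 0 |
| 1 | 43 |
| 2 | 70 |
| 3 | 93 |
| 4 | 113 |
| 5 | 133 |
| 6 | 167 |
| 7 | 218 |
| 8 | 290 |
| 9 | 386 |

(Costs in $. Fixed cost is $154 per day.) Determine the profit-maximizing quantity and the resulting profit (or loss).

q = 0 (shut down); profit = -$154

Profit at each row (π = 22q − TC): q=0: -154; q=1: -175; q=2: -180; q=3: -181; q=4: -179; q=5: -177; q=6: -189; q=7: -218; q=8: -268; q=9: -342.
Profit is highest at q = 0. Equivalently, the lowest AVC in the table is 133/5 ≈ $26.60 at q = 5, and P = $22 falls below it — price never covers variable cost, so the firm shuts down and loses only its fixed cost.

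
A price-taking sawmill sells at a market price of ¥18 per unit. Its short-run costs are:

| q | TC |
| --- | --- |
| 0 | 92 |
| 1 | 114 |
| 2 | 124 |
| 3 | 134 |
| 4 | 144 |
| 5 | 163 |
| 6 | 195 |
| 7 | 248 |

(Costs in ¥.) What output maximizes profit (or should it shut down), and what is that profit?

q = 4; profit = -¥72

Tabulate TR − TC: q=0: -92; q=1: -96; q=2: -88; q=3: -80; q=4: -72; q=5: -73; q=6: -87; q=7: -122.
Profit is maximized at q = 4. AVC there is 52/4 = ¥13 ≤ P, so producing beats shutting down (which would give -¥92).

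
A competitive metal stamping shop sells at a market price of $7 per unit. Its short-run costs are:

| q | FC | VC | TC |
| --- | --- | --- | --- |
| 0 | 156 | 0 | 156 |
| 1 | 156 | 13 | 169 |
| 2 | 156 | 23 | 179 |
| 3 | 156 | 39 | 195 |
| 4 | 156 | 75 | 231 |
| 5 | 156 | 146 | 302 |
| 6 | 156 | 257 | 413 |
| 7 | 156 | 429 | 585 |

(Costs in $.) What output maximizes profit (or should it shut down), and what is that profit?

q = 0 (shut down); profit = -$156

Profit at each row (π = 7q − TC): q=0: -156; q=1: -162; q=2: -165; q=3: -174; q=4: -203; q=5: -267; q=6: -371; q=7: -536.
Profit is highest at q = 0. Equivalently, the lowest AVC in the table is 23/2 ≈ $11.50 at q = 2, and P = $7 falls below it — price never covers variable cost, so the firm shuts down and loses only its fixed cost.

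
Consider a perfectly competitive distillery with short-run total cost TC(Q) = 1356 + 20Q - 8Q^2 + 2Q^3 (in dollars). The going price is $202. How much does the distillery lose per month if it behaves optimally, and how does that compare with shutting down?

Profit = -$376 at Q = 7

AVC = 20 - 8Q + 2Q^2; min AVC = $12 at Q = 2. Since P = $202 ≥ min AVC, the firm produces.
MC = 20 - 16Q + 6Q^2. Setting P = MC and taking the root on the rising branch gives Q* = 7.
TR = 202·7 = 1414. TC = 1356 + 434 = 1790. Profit = 1414 − 1790 = -$376.
That loss of $376 beats the $1356 the firm would lose by shutting down; producing recovers $980 of fixed cost.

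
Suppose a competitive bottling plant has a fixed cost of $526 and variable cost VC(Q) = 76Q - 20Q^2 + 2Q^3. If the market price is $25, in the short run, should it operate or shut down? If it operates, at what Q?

Strip out fixed cost: VC = 76Q - 20Q^2 + 2Q^3. Then AVC = 76 - 20Q + 2Q^2 and MC = 76 - 40Q + 6Q^2.
AVC hits its minimum where MC = AVC, at Q = 5, giving min AVC = 76 - 20·5 + 2·5^2 = $26.
P = $25 lies below min AVC = $26; no output level covers variable cost.
Shutting down limits the loss to fixed cost, $526.

Shut down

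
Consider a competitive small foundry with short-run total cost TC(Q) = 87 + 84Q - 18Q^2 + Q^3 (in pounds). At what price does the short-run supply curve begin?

£3 per unit

The shutdown price is the minimum of AVC. VC = 84Q - 18Q^2 + Q^3, so AVC = 84 - 18Q + Q^2.
dAVC/dQ = -18 + 2Q = 0 gives Q = 9. min AVC = 84 - 18·9 + 9^2 = 3.
So the shutdown price is £3.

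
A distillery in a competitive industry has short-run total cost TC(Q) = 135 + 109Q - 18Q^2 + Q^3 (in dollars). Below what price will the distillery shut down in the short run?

Short-run supply begins at min AVC. From VC = 109Q - 18Q^2 + Q^3, AVC = 109 - 18Q + Q^2.
At the minimum of AVC, MC = AVC. MC = 109 - 36Q + 3Q^2; setting MC = AVC gives 2Q^2 - 18Q = 0, so Q = 9. min AVC = 28.
So the shutdown price is $28.

$28 per unit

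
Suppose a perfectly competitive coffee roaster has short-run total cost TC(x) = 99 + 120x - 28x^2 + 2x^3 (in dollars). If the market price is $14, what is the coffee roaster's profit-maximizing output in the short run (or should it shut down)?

Shut down

From TC, MC = TC'(x) = 120 - 56x + 6x^2 and AVC = VC/x = 120 - 28x + 2x^2.
The AVC parabola has its vertex at x = 28/4 = 7, where AVC = 120 - 28·7 + 2·7^2 = $22.
With P < min AVC ($14 < $22), every unit sold adds to the loss.
Best response: produce nothing and absorb the $99 fixed cost.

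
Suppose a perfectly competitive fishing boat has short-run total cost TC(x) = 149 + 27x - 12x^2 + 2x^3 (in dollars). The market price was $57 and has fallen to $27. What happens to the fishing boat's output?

Output falls from 5 to 4

MC = 27 - 24x + 6x^2; the shutdown threshold is min AVC = $9 (at x = 3).
At P = $57 ≥ min AVC, set P = MC on the rising branch: x = 5.
At P = $27 ≥ min AVC, set P = MC: x = 4. The firm stays open but cuts output.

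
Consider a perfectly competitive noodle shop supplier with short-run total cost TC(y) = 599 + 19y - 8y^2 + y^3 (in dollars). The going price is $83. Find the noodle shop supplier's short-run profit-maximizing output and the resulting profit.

AVC = 19 - 8y + y^2 has its minimum $3 at y = 4; price $83 clears that bar, so the firm operates.
MC = 19 - 16y + 3y^2. Setting P = MC and taking the root on the rising branch gives y* = 8.
TR = 83·8 = 664. TC = 599 + 152 = 751. Profit = 664 − 751 = -$87.
By producing, the firm covers all variable cost plus $512 of fixed cost; shutting down would lose the full $599.

Profit = -$87 at y = 8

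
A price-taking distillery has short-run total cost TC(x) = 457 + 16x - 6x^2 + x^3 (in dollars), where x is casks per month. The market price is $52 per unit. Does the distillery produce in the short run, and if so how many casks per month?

Strip out fixed cost: VC = 16x - 6x^2 + x^3. Then AVC = 16 - 6x + x^2 and MC = 16 - 12x + 3x^2.
The AVC parabola has its vertex at x = 6/2 = 3, where AVC = 16 - 6·3 + 3^2 = $7.
Since P = $52 ≥ min AVC = $7, price covers variable cost and the firm should produce.
Set P = MC: 52 = 16 - 12x + 3x^2 → -36 - 12x + 3x^2 = 0. The roots are x = -2 and x = 6; the profit-maximizing output is on the rising part of MC, so x* = 6.
Check: AVC at x = 6 is $16 ≤ P, so revenue covers variable cost.
Profit = P·x − TC = 52·6 − 553 = -$241, a loss, but smaller than the $457 fixed cost the firm would lose by shutting down.

Produce at x = 6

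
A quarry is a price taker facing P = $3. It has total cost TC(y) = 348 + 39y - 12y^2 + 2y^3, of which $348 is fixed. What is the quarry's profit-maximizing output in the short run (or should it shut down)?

Strip out fixed cost: VC = 39y - 12y^2 + 2y^3. Then AVC = 39 - 12y + 2y^2 and MC = 39 - 24y + 6y^2.
The AVC parabola has its vertex at y = 12/4 = 3, where AVC = 39 - 12·3 + 2·3^2 = $21.
P = $3 lies below min AVC = $21; no output level covers variable cost.
The firm minimizes its loss by shutting down and losing only its fixed cost of $348.

Shut down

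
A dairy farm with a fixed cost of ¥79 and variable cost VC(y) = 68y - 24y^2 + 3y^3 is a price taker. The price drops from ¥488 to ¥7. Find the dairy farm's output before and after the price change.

AVC = 68 - 24y + 3y^2, minimized at y = 4 where min AVC = ¥20. MC = 68 - 48y + 9y^2.
With P = ¥488 above the shutdown price, P = MC gives y = 10.
At P = ¥7 < min AVC = ¥20, price no longer covers variable cost at any output, so the firm shuts down: y = 0.

Output falls from 10 to 0 (the firm shuts down)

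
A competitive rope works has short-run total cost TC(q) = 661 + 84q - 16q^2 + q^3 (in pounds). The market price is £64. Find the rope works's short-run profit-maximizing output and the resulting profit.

Profit = -£261 at q = 10

AVC = 84 - 16q + q^2 has its minimum £20 at q = 8; price £64 clears that bar, so the firm operates.
With MC = 84 - 32q + 3q^2, P = MC on the upward-sloping part at q* = 10.
TR = 64·10 = 640. TC = 661 + 240 = 901. Profit = 640 − 901 = -£261.
That loss of £261 beats the £661 the firm would lose by shutting down; producing recovers £400 of fixed cost.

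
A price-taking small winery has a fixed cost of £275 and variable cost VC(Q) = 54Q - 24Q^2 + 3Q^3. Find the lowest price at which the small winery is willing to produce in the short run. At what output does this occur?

The firm shuts down when price falls below the minimum of average variable cost. AVC = VC/Q = 54 - 24Q + 3Q^2.
dAVC/dQ = -24 + 6Q = 0 gives Q = 4. min AVC = 54 - 24·4 + 3·4^2 = 6.
So the shutdown price is £6.

£6 per unit, at Q = 4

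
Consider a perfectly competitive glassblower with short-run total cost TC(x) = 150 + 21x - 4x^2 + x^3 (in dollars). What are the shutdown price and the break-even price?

AVC = 21 - 4x + x^2; minimized at x = 2, giving min AVC = $17. That is the shutdown price.
ATC = 150/x + 21 - 4x + x^2. Setting dATC/dx = −150/x^2 − 4 + 2x = 0 gives x = 5 (since 2·5^3 − 4·5^2 = 150).
min ATC = 150/5 + 21 − 4·5 + 5^2 = $56. That is the break-even price.
For $17 ≤ P < $56 the firm produces at a loss; below $17 it shuts down.

Shutdown price = $17; break-even price = $56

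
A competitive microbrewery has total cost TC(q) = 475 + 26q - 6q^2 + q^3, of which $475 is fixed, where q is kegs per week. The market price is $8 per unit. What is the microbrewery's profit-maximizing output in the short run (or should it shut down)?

Shut down

Strip out fixed cost: VC = 26q - 6q^2 + q^3. Then AVC = 26 - 6q + q^2 and MC = 26 - 12q + 3q^2.
AVC is minimized where dAVC/dq = -6 + 2q = 0, at q = 3; min AVC = 26 - 6·3 + 3^2 = $17.
With P < min AVC ($8 < $17), every unit sold adds to the loss.
Shutting down limits the loss to fixed cost, $475.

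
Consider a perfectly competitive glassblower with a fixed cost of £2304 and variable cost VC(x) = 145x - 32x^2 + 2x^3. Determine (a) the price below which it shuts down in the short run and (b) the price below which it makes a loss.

AVC = 145 - 32x + 2x^2; minimized at x = 8, giving min AVC = £17. That is the shutdown price.
ATC = 2304/x + 145 - 32x + 2x^2. Setting dATC/dx = −2304/x^2 − 32 + 4x = 0 gives x = 12 (since 4·12^3 − 32·12^2 = 2304).
min ATC = 2304/12 + 145 − 32·12 + 2·12^2 = £241. That is the break-even price.
For £17 ≤ P < £241 the firm produces at a loss; below £17 it shuts down.

Shutdown price = £17; break-even price = £241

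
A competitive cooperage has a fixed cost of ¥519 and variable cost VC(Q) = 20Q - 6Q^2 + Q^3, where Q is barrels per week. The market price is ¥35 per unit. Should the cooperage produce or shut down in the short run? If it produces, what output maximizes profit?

From TC, MC = TC'(Q) = 20 - 12Q + 3Q^2 and AVC = VC/Q = 20 - 6Q + Q^2.
AVC hits its minimum where MC = AVC, at Q = 3, giving min AVC = 20 - 6·3 + 3^2 = ¥11.
Since P = ¥35 ≥ min AVC = ¥11, price covers variable cost and the firm should produce.
P = MC gives -15 - 12Q + 3Q^2 = 0, with roots -1 and 5. Take the larger (rising MC): Q* = 5.
Check: AVC at Q = 5 is ¥15 ≤ P, so revenue covers variable cost.
Profit = P·Q − TC = 35·5 − 594 = -¥419, a loss, but smaller than the ¥519 fixed cost the firm would lose by shutting down.

Produce at Q = 5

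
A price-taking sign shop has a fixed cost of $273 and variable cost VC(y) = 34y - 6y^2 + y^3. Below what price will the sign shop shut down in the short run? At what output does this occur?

The firm shuts down when price falls below the minimum of average variable cost. AVC = VC/y = 34 - 6y + y^2.
dAVC/dy = -6 + 2y = 0 gives y = 3. min AVC = 34 - 6·3 + 3^2 = 25.
The firm shuts down for any P below $25.

$25 per unit, at y = 3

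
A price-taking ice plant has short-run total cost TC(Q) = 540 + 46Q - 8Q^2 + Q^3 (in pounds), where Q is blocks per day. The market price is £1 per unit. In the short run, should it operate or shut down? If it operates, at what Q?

Shut down

From TC, MC = TC'(Q) = 46 - 16Q + 3Q^2 and AVC = VC/Q = 46 - 8Q + Q^2.
AVC hits its minimum where MC = AVC, at Q = 4, giving min AVC = 46 - 8·4 + 4^2 = £30.
With P < min AVC (£1 < £30), every unit sold adds to the loss.
Shutting down limits the loss to fixed cost, £540.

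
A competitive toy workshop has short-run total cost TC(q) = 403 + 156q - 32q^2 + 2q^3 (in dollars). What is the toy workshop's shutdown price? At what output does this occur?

$28 per unit, at q = 8

The firm shuts down when price falls below the minimum of average variable cost. AVC = VC/q = 156 - 32q + 2q^2.
dAVC/dq = -32 + 4q = 0 gives q = 8. min AVC = 156 - 32·8 + 2·8^2 = 28.
For P < $28 the firm produces nothing.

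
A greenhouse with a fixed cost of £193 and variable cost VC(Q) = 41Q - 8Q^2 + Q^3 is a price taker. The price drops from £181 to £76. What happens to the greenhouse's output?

Output falls from 10 to 7

AVC = 41 - 8Q + Q^2, minimized at Q = 4 where min AVC = £25. MC = 41 - 16Q + 3Q^2.
With P = £181 above the shutdown price, P = MC gives Q = 10.
At P = £76 ≥ min AVC, set P = MC: Q = 7. The firm stays open but cuts output.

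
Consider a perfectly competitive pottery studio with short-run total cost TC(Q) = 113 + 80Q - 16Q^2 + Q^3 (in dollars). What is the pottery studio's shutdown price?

$16 per unit

The firm shuts down when price falls below the minimum of average variable cost. AVC = VC/Q = 80 - 16Q + Q^2.
At the minimum of AVC, MC = AVC. MC = 80 - 32Q + 3Q^2; setting MC = AVC gives 2Q^2 - 16Q = 0, so Q = 8. min AVC = 16.
So the shutdown price is $16.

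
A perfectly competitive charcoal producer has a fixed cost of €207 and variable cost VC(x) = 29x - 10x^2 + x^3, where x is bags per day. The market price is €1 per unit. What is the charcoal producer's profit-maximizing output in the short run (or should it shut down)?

From TC, MC = TC'(x) = 29 - 20x + 3x^2 and AVC = VC/x = 29 - 10x + x^2.
AVC is minimized where dAVC/dx = -10 + 2x = 0, at x = 5; min AVC = 29 - 10·5 + 5^2 = €4.
With P < min AVC (€1 < €4), every unit sold adds to the loss.
The firm minimizes its loss by shutting down and losing only its fixed cost of €207.

Shut down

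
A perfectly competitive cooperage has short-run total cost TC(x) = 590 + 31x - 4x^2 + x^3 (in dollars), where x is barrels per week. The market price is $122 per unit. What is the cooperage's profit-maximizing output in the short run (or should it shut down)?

Variable cost is VC = 31x - 4x^2 + x^3, so AVC = VC/x = 31 - 4x + x^2 and MC = dTC/dx = 31 - 8x + 3x^2.
The AVC parabola has its vertex at x = 4/2 = 2, where AVC = 31 - 4·2 + 2^2 = $27.
Because $122 ≥ $27, revenue can cover variable cost; the firm operates.
Set P = MC: 122 = 31 - 8x + 3x^2 → -91 - 8x + 3x^2 = 0. The roots are x = -13/3 and x = 7; the profit-maximizing output is on the rising part of MC, so x* = 7.
Check: AVC at x = 7 is $52 ≤ P, so revenue covers variable cost.
Profit = P·x − TC = 122·7 − 954 = -$100, a loss, but smaller than the $590 fixed cost the firm would lose by shutting down.

Produce at x = 7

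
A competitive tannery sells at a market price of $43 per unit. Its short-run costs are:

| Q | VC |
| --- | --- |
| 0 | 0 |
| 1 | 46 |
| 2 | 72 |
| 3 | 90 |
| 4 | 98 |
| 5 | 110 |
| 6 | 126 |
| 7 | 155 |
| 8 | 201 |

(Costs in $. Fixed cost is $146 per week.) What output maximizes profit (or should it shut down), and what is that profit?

Q = 7; profit = $0

Tabulate TR − TC: Q=0: -146; Q=1: -149; Q=2: -132; Q=3: -107; Q=4: -72; Q=5: -41; Q=6: -14; Q=7: 0; Q=8: -3.
Profit is maximized at Q = 7. AVC there is 155/7 = $22.14 ≤ P, so producing beats shutting down (which would give -$146).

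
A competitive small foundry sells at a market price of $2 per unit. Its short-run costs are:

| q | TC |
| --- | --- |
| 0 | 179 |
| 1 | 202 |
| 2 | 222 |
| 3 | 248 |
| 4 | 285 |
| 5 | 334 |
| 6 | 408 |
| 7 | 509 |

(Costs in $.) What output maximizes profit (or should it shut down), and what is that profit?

q = 0 (shut down); profit = -$179

Tabulate TR − TC: q=0: -179; q=1: -200; q=2: -218; q=3: -242; q=4: -277; q=5: -324; q=6: -396; q=7: -495.
Profit is highest at q = 0. Equivalently, the lowest AVC in the table is 43/2 ≈ $21.50 at q = 2, and P = $2 falls below it — price never covers variable cost, so the firm shuts down and loses only its fixed cost.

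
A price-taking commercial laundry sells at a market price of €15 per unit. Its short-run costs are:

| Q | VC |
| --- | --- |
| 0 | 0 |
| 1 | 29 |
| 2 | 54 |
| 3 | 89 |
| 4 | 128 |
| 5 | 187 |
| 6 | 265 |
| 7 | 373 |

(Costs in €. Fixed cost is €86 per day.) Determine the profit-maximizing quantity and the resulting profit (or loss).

Profit at each row (π = 15Q − TC): Q=0: -86; Q=1: -100; Q=2: -110; Q=3: -130; Q=4: -154; Q=5: -198; Q=6: -261; Q=7: -354.
Profit is highest at Q = 0. Equivalently, the lowest AVC in the table is 54/2 ≈ €27 at Q = 2, and P = €15 falls below it — price never covers variable cost, so the firm shuts down and loses only its fixed cost.

Q = 0 (shut down); profit = -€86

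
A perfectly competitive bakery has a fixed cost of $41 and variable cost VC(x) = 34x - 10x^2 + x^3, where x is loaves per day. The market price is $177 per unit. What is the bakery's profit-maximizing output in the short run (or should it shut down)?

Produce at x = 11

Strip out fixed cost: VC = 34x - 10x^2 + x^3. Then AVC = 34 - 10x + x^2 and MC = 34 - 20x + 3x^2.
AVC hits its minimum where MC = AVC, at x = 5, giving min AVC = 34 - 10·5 + 5^2 = $9.
Since P = $177 ≥ min AVC = $9, price covers variable cost and the firm should produce.
P = MC gives -143 - 20x + 3x^2 = 0, with roots -13/3 and 11. Take the larger (rising MC): x* = 11.
Check: AVC at x = 11 is $45 ≤ P, so revenue covers variable cost.
Profit = P·x − TC = 177·11 − 536 = $1411.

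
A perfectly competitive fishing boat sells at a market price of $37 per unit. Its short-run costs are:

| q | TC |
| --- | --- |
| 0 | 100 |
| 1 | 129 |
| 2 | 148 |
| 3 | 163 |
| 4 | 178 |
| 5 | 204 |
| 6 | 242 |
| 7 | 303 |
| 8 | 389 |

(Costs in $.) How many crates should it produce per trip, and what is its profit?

Compute π = P·q − TC at each output: q=0: -100; q=1: -92; q=2: -74; q=3: -52; q=4: -30; q=5: -19; q=6: -20; q=7: -44; q=8: -93.
Profit is maximized at q = 5. AVC there is 104/5 = $20.80 ≤ P, so producing beats shutting down (which would give -$100).

q = 5; profit = -$19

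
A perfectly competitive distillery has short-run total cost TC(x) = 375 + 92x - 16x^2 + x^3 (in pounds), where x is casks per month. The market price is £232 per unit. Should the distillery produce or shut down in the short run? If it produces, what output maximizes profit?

Strip out fixed cost: VC = 92x - 16x^2 + x^3. Then AVC = 92 - 16x + x^2 and MC = 92 - 32x + 3x^2.
AVC is minimized where dAVC/dx = -16 + 2x = 0, at x = 8; min AVC = 92 - 16·8 + 8^2 = £28.
Because £232 ≥ £28, revenue can cover variable cost; the firm operates.
Solving P = MC: -140 - 32x + 3x^2 = 0 ⇒ x = -10/3 or 14. On the upward-sloping branch, x* = 14.
Check: AVC at x = 14 is £64 ≤ P, so revenue covers variable cost.
Profit = P·x − TC = 232·14 − 1271 = £1977.

Produce at x = 14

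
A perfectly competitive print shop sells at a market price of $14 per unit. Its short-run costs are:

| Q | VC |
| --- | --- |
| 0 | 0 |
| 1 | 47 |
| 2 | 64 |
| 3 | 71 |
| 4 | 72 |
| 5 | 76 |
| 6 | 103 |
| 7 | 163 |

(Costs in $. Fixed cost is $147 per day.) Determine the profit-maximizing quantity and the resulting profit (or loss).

Q = 0 (shut down); profit = -$147

Compute π = P·Q − TC at each output: Q=0: -147; Q=1: -180; Q=2: -183; Q=3: -176; Q=4: -163; Q=5: -153; Q=6: -166; Q=7: -212.
Profit is highest at Q = 0. Equivalently, the lowest AVC in the table is 76/5 ≈ $15.20 at Q = 5, and P = $14 falls below it — price never covers variable cost, so the firm shuts down and loses only its fixed cost.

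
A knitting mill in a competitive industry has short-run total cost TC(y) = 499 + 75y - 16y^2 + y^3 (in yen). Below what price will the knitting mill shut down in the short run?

¥11 per unit

Short-run supply begins at min AVC. From VC = 75y - 16y^2 + y^3, AVC = 75 - 16y + y^2.
dAVC/dy = -16 + 2y = 0 gives y = 8. min AVC = 75 - 16·8 + 8^2 = 11.
The firm shuts down for any P below ¥11.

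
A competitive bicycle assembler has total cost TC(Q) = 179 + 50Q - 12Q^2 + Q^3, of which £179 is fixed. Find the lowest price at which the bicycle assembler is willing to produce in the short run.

The firm shuts down when price falls below the minimum of average variable cost. AVC = VC/Q = 50 - 12Q + Q^2.
At the minimum of AVC, MC = AVC. MC = 50 - 24Q + 3Q^2; setting MC = AVC gives 2Q^2 - 12Q = 0, so Q = 6. min AVC = 14.
So the shutdown price is £14.

£14 per unit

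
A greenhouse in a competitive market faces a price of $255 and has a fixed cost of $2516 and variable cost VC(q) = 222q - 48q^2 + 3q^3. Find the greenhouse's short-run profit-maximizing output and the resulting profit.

Profit = -$338 at q = 11

AVC = 222 - 48q + 3q^2 has its minimum $30 at q = 8; price $255 clears that bar, so the firm operates.
With MC = 222 - 96q + 9q^2, P = MC on the upward-sloping part at q* = 11.
TR = 255·11 = 2805. TC = 2516 + 627 = 3143. Profit = 2805 − 3143 = -$338.
That loss of $338 beats the $2516 the firm would lose by shutting down; producing recovers $2178 of fixed cost.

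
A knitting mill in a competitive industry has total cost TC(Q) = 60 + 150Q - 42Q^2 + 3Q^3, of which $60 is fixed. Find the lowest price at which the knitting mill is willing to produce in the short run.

The shutdown price is the minimum of AVC. VC = 150Q - 42Q^2 + 3Q^3, so AVC = 150 - 42Q + 3Q^2.
At the minimum of AVC, MC = AVC. MC = 150 - 84Q + 9Q^2; setting MC = AVC gives 6Q^2 - 42Q = 0, so Q = 7. min AVC = 3.
For P < $3 the firm produces nothing.

$3 per unit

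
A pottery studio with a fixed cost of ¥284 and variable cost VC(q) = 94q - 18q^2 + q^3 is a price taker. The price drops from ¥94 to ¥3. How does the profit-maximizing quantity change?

AVC = 94 - 18q + q^2, minimized at q = 9 where min AVC = ¥13. MC = 94 - 36q + 3q^2.
At P = ¥94 ≥ min AVC, set P = MC on the rising branch: q = 12.
At P = ¥3 < min AVC = ¥13, price no longer covers variable cost at any output, so the firm shuts down: q = 0.

Output falls from 12 to 0 (the firm shuts down)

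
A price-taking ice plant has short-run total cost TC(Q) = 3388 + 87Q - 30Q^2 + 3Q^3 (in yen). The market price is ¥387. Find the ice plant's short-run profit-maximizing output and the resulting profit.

AVC = 87 - 30Q + 3Q^2 has its minimum ¥12 at Q = 5; price ¥387 clears that bar, so the firm operates.
With MC = 87 - 60Q + 9Q^2, P = MC on the upward-sloping part at Q* = 10.
TR = 387·10 = 3870. TC = 3388 + 870 = 4258. Profit = 3870 − 4258 = -¥388.
By producing, the firm covers all variable cost plus ¥3000 of fixed cost; shutting down would lose the full ¥3388.

Profit = -¥388 at Q = 10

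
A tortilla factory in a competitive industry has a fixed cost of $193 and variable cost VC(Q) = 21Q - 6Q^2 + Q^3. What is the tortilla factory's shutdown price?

Short-run supply begins at min AVC. From VC = 21Q - 6Q^2 + Q^3, AVC = 21 - 6Q + Q^2.
At the minimum of AVC, MC = AVC. MC = 21 - 12Q + 3Q^2; setting MC = AVC gives 2Q^2 - 6Q = 0, so Q = 3. min AVC = 12.
So the shutdown price is $12.

$12 per unit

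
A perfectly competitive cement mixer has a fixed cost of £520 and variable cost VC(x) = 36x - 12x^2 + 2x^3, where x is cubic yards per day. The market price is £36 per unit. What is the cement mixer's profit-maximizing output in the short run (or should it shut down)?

From TC, MC = TC'(x) = 36 - 24x + 6x^2 and AVC = VC/x = 36 - 12x + 2x^2.
AVC hits its minimum where MC = AVC, at x = 3, giving min AVC = 36 - 12·3 + 2·3^2 = £18.
Because £36 ≥ £18, revenue can cover variable cost; the firm operates.
Set P = MC: 36 = 36 - 24x + 6x^2 → -24x + 6x^2 = 0. The roots are x = 0 and x = 4; the profit-maximizing output is on the rising part of MC, so x* = 4.
Check: AVC at x = 4 is £20 ≤ P, so revenue covers variable cost.
Profit = P·x − TC = 36·4 − 600 = -£456, a loss, but smaller than the £520 fixed cost the firm would lose by shutting down.

Produce at x = 4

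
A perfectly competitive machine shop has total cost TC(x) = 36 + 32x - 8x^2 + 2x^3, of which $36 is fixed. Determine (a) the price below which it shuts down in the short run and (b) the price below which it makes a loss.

Shutdown price = $24; break-even price = $38

Shutdown price = min AVC. AVC = 32 - 8x + 2x^2, with vertex at x = 2 and minimum $24.
ATC = 36/x + 32 - 8x + 2x^2. Setting dATC/dx = −36/x^2 − 8 + 4x = 0 gives x = 3 (since 4·3^3 − 8·3^2 = 36).
min ATC = 36/3 + 32 − 8·3 + 2·3^2 = $38. That is the break-even price.
Between these two prices the firm operates at a loss; above $38 it earns a profit.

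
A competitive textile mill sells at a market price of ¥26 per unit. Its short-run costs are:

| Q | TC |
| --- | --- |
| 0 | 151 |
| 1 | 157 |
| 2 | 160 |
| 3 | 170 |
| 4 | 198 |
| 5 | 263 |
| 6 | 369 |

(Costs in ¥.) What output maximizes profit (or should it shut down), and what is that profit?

Q = 3; profit = -¥92

Profit at each row (π = 26Q − TC): Q=0: -151; Q=1: -131; Q=2: -108; Q=3: -92; Q=4: -94; Q=5: -133; Q=6: -213.
Profit is maximized at Q = 3. AVC there is 19/3 = ¥6.33 ≤ P, so producing beats shutting down (which would give -¥151).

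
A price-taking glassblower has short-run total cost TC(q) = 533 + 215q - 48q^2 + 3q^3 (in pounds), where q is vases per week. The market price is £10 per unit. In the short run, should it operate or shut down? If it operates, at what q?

Variable cost is VC = 215q - 48q^2 + 3q^3, so AVC = VC/q = 215 - 48q + 3q^2 and MC = dTC/dq = 215 - 96q + 9q^2.
The AVC parabola has its vertex at q = 48/6 = 8, where AVC = 215 - 48·8 + 3·8^2 = £23.
With P < min AVC (£10 < £23), every unit sold adds to the loss.
Best response: produce nothing and absorb the £533 fixed cost.

Shut down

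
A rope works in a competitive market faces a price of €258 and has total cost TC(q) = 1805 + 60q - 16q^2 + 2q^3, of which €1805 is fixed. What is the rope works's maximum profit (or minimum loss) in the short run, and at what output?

AVC = 60 - 16q + 2q^2; min AVC = €28 at q = 4. Since P = €258 ≥ min AVC, the firm produces.
MC = 60 - 32q + 6q^2. Setting P = MC and taking the root on the rising branch gives q* = 9.
TR = 258·9 = 2322. TC = 1805 + 702 = 2507. Profit = 2322 − 2507 = -€185.
By producing, the firm covers all variable cost plus €1620 of fixed cost; shutting down would lose the full €1805.

Profit = -€185 at q = 9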